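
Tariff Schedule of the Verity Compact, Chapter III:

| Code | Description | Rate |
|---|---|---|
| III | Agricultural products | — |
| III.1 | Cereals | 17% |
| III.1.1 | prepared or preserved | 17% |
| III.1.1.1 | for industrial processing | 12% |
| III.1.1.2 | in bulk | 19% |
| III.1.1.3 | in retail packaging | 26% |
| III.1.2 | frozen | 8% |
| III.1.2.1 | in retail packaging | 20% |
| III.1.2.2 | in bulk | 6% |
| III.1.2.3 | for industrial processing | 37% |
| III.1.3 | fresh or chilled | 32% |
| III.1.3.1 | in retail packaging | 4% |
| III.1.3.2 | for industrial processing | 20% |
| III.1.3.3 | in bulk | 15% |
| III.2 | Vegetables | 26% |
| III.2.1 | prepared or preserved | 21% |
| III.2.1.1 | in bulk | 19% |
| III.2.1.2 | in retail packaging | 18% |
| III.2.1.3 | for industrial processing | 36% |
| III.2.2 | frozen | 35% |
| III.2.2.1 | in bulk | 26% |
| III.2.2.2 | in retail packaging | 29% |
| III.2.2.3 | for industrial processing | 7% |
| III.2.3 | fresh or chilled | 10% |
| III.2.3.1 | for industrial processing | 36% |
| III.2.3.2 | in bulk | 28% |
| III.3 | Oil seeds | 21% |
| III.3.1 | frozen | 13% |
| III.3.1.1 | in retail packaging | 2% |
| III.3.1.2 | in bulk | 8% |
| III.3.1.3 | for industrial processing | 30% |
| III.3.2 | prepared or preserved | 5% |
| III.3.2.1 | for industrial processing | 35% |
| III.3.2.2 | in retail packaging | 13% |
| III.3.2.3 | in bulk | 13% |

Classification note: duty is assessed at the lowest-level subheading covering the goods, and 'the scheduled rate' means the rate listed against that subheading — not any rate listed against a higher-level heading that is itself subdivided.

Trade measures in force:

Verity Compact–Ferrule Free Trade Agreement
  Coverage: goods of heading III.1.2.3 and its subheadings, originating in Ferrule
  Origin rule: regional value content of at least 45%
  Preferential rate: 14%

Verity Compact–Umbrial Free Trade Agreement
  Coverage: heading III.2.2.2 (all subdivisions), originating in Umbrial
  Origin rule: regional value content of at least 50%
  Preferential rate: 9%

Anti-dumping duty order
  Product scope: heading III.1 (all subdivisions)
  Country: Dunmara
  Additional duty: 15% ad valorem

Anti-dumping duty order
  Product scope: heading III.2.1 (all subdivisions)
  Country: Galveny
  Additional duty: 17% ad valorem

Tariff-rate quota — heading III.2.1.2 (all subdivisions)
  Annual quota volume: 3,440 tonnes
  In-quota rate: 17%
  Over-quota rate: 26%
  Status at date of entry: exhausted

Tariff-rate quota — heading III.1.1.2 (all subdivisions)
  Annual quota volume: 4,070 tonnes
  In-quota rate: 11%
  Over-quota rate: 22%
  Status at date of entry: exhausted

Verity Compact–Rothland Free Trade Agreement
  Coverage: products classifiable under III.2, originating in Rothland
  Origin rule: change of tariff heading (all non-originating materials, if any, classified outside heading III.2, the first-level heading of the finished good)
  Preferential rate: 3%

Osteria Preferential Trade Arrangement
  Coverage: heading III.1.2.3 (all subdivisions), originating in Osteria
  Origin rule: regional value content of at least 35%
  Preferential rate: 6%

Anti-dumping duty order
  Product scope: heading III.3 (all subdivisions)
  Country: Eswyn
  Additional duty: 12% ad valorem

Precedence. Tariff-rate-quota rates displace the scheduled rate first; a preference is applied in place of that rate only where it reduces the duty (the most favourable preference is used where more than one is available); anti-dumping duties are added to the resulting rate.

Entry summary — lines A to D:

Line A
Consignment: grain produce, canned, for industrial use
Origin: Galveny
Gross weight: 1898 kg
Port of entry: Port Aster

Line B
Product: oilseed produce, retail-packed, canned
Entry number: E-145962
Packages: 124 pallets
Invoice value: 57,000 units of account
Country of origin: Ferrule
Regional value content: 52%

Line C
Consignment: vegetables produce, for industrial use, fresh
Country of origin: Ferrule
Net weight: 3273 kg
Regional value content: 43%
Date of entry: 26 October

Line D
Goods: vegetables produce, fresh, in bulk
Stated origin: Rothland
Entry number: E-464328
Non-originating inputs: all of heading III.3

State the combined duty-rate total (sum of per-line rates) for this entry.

64%

Line A: grain → III.1; canned → III.1.1; for industrial use → III.1.1.1. Scheduled 12%. No special measure applies. → 12%.
Line B: oilseed → III.3; canned → III.3.2; retail-packed → III.3.2.2. Scheduled 13%. Ferrule agreement on III.1.2.3: III.3.2.2 not covered. → 13%.
Line C: vegetables → III.2; fresh → III.2.3; for industrial use → III.2.3.1. Scheduled 36%. Ferrule agreement on III.1.2.3: III.2.3.1 not covered. → 36%.
Line D: vegetables → III.2; fresh → III.2.3; in bulk → III.2.3.2. Scheduled 28%. Rothland agreement on III.2: CTH met → 3% available; preferential 3%. → 3%.
Sum: 12% + 13% + 36% + 3% = 64%.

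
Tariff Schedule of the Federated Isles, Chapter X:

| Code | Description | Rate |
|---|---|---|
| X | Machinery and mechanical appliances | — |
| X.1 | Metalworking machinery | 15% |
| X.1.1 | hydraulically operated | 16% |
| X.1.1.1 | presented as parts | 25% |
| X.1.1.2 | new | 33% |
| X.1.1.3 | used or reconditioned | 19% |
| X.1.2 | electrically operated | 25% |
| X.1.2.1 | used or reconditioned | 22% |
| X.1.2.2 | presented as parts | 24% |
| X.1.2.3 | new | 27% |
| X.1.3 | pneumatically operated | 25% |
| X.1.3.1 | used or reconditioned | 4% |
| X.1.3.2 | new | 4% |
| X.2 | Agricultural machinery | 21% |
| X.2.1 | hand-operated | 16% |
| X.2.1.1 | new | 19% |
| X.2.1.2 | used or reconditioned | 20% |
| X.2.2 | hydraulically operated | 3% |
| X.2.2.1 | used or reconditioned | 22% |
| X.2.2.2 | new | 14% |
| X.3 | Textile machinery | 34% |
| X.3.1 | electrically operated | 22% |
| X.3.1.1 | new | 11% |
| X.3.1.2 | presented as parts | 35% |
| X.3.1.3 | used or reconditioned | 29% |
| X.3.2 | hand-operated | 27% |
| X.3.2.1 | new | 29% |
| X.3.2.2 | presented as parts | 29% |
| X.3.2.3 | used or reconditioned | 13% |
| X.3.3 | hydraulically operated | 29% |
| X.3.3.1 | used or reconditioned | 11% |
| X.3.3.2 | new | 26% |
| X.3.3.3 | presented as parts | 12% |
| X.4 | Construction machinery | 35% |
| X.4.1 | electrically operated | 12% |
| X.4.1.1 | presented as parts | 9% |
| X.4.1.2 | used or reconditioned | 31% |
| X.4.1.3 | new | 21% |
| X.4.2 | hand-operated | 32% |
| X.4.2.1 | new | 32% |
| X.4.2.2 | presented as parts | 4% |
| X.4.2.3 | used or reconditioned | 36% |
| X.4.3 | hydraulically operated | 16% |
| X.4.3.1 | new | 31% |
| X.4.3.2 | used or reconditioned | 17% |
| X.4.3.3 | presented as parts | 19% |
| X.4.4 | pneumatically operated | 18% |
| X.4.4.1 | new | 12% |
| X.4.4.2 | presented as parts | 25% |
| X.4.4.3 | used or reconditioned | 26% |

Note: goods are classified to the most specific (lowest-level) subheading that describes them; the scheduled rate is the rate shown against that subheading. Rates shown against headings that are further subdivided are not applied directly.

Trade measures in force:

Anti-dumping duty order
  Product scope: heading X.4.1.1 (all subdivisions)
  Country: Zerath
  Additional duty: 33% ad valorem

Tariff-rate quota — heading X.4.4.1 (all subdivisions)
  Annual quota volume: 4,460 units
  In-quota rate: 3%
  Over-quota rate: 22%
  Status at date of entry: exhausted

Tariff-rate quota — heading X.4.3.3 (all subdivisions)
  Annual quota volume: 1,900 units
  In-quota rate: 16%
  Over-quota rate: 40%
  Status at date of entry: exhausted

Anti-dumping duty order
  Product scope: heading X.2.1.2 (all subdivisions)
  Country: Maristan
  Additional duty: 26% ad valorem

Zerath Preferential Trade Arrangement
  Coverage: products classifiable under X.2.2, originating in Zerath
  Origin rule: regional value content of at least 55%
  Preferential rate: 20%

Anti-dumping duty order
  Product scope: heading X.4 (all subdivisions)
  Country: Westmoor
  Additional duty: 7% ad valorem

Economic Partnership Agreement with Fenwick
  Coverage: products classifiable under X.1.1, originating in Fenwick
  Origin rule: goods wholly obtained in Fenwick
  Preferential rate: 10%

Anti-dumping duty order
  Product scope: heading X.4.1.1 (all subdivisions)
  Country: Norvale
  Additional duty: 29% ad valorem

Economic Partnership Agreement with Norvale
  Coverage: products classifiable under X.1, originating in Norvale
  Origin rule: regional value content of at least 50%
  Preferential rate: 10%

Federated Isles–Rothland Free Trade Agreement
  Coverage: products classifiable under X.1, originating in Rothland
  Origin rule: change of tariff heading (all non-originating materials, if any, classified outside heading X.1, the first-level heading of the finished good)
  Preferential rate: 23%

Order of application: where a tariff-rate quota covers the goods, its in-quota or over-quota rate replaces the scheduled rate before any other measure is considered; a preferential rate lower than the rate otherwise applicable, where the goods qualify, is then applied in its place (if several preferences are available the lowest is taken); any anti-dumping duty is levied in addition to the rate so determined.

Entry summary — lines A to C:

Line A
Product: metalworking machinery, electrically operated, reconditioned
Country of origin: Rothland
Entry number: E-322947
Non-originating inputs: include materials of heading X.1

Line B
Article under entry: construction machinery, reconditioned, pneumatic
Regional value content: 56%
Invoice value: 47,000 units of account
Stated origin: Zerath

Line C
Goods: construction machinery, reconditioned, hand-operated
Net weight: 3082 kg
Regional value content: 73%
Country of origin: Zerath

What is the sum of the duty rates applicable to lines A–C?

84%

Line A: metalworking → X.1; electrically operated → X.1.2; reconditioned → X.1.2.1. Scheduled 22%. Rothland agreement on X.1: CTH not met. → 22%.
Line B: construction → X.4; pneumatic → X.4.4; reconditioned → X.4.4.3. Scheduled 26%. Zerath agreement on X.2.2: X.4.4.3 not covered. → 26%.
Line C: construction → X.4; hand-operated → X.4.2; reconditioned → X.4.2.3. Scheduled 36%. Zerath agreement on X.2.2: X.4.2.3 not covered. → 36%.
Sum: 22% + 26% + 36% = 84%.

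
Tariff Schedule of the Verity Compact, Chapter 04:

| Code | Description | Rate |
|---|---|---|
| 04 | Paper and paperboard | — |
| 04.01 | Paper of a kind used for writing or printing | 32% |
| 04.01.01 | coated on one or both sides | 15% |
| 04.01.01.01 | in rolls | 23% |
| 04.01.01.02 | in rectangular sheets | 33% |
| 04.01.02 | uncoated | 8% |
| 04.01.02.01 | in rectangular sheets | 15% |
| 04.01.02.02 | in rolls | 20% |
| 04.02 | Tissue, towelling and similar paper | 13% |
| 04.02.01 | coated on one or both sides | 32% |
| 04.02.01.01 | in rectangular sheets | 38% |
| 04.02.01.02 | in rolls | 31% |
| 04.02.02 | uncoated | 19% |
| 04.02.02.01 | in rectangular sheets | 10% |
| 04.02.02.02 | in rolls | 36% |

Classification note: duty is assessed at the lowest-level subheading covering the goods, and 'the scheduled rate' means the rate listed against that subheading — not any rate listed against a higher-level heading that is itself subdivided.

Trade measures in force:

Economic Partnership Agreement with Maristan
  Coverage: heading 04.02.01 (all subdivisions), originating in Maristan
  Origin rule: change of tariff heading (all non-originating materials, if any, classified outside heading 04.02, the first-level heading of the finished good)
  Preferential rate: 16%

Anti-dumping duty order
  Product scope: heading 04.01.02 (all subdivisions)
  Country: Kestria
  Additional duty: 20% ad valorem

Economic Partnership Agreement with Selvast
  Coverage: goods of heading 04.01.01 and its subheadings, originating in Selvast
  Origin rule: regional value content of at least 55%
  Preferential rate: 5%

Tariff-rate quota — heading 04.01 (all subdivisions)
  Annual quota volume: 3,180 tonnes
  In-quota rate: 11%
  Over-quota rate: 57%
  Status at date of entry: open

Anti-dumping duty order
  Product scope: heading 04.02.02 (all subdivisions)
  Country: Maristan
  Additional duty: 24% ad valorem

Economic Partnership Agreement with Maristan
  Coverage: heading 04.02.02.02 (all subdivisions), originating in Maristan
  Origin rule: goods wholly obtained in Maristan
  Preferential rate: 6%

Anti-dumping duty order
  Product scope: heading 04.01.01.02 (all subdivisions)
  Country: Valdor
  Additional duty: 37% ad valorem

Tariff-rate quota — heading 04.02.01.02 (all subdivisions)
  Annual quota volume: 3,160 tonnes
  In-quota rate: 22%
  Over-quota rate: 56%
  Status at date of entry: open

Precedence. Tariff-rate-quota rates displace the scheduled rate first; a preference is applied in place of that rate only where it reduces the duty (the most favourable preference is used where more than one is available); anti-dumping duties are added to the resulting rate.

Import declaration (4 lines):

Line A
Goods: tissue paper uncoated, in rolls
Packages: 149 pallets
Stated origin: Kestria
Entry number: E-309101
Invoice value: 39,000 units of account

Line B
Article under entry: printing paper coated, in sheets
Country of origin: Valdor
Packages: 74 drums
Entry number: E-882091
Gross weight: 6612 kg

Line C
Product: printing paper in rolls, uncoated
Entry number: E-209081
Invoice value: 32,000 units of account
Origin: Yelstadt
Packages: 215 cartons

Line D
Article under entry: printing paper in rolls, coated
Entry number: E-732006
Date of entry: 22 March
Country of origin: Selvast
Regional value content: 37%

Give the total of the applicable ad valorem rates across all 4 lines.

Line A: tissue paper → 04.02; uncoated → 04.02.02; in rolls → 04.02.02.02. Scheduled 36%. No special measure applies. → 36%.
Line B: printing paper → 04.01; coated → 04.01.01; in sheets → 04.01.01.02. Scheduled 33%. quota on 04.01 open → in-quota 11%; anti-dumping (Valdor, 04.01.01.02): +37%; total 11% + 37% = 48%. → 48%.
Line C: printing paper → 04.01; uncoated → 04.01.02; in rolls → 04.01.02.02. Scheduled 20%. quota on 04.01 open → in-quota 11%. → 11%.
Line D: printing paper → 04.01; coated → 04.01.01; in rolls → 04.01.01.01. Scheduled 23%. quota on 04.01 open → in-quota 11%; Selvast agreement on 04.01.01: RVC < 55%. → 11%.
Sum: 36% + 48% + 11% + 11% = 106%.

106%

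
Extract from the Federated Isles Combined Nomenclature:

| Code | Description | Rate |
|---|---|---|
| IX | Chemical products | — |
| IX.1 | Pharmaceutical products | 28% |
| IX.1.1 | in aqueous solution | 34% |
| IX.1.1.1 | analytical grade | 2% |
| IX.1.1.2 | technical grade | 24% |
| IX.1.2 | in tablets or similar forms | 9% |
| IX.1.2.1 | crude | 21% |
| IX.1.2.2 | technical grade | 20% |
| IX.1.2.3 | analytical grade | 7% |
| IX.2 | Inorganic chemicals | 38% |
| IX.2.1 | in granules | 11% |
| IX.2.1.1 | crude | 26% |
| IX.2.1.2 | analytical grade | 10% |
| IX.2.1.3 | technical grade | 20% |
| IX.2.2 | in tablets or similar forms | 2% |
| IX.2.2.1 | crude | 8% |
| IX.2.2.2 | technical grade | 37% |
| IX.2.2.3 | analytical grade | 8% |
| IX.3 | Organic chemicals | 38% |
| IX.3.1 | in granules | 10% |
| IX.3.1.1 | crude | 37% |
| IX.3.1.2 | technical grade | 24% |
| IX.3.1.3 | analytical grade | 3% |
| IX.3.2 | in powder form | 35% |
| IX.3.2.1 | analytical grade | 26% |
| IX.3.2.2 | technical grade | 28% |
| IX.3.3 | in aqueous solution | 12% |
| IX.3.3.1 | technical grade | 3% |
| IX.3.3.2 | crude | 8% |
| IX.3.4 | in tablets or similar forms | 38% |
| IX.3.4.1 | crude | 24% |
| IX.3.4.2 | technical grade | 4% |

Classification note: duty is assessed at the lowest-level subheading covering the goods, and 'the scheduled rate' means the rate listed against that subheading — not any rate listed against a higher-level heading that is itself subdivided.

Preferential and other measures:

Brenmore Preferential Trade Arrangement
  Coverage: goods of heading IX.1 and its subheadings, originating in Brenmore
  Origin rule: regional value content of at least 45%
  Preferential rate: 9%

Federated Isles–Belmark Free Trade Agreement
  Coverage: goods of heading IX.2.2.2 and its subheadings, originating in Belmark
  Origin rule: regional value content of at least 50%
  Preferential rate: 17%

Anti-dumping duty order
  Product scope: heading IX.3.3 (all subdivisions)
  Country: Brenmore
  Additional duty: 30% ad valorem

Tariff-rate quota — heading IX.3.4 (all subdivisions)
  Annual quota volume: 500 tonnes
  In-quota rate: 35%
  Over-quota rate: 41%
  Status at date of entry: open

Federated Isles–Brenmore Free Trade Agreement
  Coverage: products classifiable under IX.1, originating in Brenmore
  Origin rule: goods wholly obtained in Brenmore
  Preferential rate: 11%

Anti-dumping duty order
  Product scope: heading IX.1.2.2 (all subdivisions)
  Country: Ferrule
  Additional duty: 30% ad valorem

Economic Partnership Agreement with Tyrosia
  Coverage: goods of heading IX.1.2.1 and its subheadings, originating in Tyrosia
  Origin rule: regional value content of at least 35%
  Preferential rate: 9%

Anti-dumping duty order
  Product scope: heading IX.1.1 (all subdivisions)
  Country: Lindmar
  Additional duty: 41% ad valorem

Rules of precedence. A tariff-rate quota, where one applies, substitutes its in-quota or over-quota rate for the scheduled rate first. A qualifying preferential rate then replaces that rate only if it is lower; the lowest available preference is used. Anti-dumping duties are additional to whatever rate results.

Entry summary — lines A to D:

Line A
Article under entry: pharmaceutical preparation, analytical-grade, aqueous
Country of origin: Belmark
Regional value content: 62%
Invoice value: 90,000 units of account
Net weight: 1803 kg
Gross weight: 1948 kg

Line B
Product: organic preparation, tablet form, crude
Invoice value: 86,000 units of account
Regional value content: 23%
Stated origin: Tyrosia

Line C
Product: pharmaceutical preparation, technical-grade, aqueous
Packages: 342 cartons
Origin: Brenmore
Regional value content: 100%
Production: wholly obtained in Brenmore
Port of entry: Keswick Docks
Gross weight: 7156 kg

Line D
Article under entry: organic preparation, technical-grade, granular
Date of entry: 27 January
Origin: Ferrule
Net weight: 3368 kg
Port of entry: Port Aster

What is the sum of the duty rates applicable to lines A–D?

Line A: pharmaceutical → IX.1; aqueous → IX.1.1; analytical-grade → IX.1.1.1. Scheduled 2%. Belmark agreement on IX.2.2.2: IX.1.1.1 not covered. → 2%.
Line B: organic → IX.3; tablet form → IX.3.4; crude → IX.3.4.1. Scheduled 24%. quota on IX.3.4 open → in-quota 35%; Tyrosia agreement on IX.1.2.1: IX.3.4.1 not covered. → 35%.
Line C: pharmaceutical → IX.1; aqueous → IX.1.1; technical-grade → IX.1.1.2. Scheduled 24%. Brenmore agreement on IX.1: RVC ≥ 45% → 9% available; Brenmore agreement on IX.1: wholly obtained → 11% available; preferential 9%. → 9%.
Line D: organic → IX.3; granular → IX.3.1; technical-grade → IX.3.1.2. Scheduled 24%. No special measure applies. → 24%.
Sum: 2% + 35% + 9% + 24% = 70%.

70%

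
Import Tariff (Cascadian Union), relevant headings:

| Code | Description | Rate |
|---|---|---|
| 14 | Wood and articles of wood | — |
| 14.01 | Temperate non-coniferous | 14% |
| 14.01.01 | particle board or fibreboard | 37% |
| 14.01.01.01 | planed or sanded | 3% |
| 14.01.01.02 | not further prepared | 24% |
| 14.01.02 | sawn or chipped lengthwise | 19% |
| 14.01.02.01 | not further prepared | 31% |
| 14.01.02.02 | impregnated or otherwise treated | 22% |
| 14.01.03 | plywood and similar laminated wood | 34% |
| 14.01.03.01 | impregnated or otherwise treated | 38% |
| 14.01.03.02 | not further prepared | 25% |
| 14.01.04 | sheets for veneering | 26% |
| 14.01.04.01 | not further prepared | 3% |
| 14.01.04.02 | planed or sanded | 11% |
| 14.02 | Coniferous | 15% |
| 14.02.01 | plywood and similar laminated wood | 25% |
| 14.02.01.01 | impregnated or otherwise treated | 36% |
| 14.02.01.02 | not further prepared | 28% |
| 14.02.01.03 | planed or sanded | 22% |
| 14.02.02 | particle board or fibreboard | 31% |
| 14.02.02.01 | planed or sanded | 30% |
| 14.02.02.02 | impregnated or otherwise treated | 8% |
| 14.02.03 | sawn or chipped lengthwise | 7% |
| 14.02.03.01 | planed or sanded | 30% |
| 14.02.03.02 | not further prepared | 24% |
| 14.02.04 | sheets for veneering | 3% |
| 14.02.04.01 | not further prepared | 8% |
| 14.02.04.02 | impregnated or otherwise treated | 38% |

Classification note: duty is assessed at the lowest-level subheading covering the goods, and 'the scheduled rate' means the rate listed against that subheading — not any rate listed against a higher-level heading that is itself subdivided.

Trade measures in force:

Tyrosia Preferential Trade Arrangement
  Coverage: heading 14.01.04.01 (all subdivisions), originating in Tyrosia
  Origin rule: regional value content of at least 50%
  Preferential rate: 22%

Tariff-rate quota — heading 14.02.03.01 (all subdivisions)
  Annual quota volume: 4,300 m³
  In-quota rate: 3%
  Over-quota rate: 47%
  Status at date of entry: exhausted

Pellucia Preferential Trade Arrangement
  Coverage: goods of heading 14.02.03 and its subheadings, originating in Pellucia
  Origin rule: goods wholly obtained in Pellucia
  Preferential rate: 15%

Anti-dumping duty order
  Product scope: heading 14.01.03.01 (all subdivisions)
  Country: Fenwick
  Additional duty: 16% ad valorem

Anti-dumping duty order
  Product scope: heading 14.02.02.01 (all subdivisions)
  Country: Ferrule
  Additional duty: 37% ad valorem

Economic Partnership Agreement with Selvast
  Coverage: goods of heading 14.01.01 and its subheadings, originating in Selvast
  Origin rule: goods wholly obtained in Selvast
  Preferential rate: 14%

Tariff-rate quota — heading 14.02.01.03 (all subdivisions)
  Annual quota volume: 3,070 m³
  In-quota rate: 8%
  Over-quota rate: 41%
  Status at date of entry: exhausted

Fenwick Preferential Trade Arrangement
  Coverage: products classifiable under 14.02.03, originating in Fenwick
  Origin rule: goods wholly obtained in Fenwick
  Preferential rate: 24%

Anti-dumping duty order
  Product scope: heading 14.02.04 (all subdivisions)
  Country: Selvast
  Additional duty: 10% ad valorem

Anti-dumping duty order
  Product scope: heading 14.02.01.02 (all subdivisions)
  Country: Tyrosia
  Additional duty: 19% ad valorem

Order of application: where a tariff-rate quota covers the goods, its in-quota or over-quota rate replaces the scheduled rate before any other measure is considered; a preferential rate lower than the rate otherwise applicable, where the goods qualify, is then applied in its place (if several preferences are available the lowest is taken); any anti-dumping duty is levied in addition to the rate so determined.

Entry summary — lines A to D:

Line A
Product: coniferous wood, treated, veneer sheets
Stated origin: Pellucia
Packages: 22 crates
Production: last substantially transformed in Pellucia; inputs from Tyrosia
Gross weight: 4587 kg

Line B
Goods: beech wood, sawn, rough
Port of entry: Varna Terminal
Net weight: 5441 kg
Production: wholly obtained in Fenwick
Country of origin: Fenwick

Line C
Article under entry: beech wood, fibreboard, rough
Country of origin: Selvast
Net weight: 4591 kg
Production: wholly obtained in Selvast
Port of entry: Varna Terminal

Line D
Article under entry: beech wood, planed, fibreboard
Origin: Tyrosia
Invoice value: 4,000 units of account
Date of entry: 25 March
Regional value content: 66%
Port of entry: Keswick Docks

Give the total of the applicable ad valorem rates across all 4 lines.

86%

Line A: coniferous → 14.02; veneer sheets → 14.02.04; treated → 14.02.04.02. Scheduled 38%. Pellucia agreement on 14.02.03: 14.02.04.02 not covered. → 38%.
Line B: beech → 14.01; sawn → 14.01.02; rough → 14.01.02.01. Scheduled 31%. Fenwick agreement on 14.02.03: 14.01.02.01 not covered. → 31%.
Line C: beech → 14.01; fibreboard → 14.01.01; rough → 14.01.01.02. Scheduled 24%. Selvast agreement on 14.01.01: wholly obtained → 14% available; preferential 14%. → 14%.
Line D: beech → 14.01; fibreboard → 14.01.01; planed → 14.01.01.01. Scheduled 3%. Tyrosia agreement on 14.01.04.01: 14.01.01.01 not covered. → 3%.
Sum: 38% + 31% + 14% + 3% = 86%.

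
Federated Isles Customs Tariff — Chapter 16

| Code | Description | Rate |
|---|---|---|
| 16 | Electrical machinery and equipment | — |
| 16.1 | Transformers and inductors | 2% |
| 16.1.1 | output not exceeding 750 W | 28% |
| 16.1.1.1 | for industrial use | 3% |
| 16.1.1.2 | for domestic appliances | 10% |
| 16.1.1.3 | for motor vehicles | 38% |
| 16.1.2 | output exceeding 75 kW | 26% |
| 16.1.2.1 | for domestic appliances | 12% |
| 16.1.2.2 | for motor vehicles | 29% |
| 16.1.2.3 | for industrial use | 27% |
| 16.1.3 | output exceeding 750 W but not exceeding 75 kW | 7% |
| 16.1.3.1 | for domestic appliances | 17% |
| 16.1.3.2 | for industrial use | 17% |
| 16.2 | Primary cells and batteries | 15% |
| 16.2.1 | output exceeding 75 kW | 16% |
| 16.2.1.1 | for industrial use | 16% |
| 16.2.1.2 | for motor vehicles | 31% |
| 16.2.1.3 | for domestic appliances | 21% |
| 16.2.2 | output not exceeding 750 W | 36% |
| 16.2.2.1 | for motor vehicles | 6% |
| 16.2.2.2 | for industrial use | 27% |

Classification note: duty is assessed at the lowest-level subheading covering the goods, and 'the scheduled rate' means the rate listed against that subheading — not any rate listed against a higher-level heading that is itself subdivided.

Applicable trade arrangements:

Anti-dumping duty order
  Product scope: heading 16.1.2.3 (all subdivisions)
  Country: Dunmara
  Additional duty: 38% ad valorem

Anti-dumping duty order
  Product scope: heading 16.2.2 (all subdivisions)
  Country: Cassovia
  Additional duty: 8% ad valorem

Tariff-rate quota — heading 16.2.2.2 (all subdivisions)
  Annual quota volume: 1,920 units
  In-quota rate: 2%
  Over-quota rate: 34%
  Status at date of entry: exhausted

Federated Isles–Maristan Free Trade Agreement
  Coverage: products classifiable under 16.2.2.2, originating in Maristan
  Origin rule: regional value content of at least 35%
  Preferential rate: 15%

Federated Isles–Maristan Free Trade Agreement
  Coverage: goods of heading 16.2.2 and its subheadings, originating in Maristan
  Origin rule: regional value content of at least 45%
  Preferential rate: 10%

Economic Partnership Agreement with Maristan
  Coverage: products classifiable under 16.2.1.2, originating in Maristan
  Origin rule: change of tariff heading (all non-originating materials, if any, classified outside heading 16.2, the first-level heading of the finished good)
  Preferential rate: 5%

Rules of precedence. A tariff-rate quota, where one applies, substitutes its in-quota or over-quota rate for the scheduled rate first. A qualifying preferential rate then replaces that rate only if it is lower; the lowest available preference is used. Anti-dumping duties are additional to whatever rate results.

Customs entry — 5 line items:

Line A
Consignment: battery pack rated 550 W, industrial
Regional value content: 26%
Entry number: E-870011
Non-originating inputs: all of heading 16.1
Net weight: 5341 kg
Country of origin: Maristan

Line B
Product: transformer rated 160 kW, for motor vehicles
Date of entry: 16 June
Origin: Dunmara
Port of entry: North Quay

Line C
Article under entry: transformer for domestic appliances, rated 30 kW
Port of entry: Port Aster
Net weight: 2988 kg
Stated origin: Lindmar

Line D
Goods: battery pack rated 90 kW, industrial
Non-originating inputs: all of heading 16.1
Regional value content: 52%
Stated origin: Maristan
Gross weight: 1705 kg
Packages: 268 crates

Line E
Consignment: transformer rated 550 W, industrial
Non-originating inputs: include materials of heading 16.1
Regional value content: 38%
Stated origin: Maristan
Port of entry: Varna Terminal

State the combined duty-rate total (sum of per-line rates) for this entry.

99%

Line A: battery pack → 16.2; rated 550 W → 16.2.2; industrial → 16.2.2.2. Scheduled 27%. quota on 16.2.2.2 exhausted → over-quota 34%; Maristan agreement on 16.2.2.2: RVC < 35%; Maristan agreement on 16.2.2: RVC < 45%; Maristan agreement on 16.2.1.2: 16.2.2.2 not covered. → 34%.
Line B: transformer → 16.1; rated 160 kW → 16.1.2; for motor vehicles → 16.1.2.2. Scheduled 29%. No special measure applies. → 29%.
Line C: transformer → 16.1; rated 30 kW → 16.1.3; for domestic appliances → 16.1.3.1. Scheduled 17%. No special measure applies. → 17%.
Line D: battery pack → 16.2; rated 90 kW → 16.2.1; industrial → 16.2.1.1. Scheduled 16%. Maristan agreement on 16.2.2.2: 16.2.1.1 not covered; Maristan agreement on 16.2.2: 16.2.1.1 not covered; Maristan agreement on 16.2.1.2: 16.2.1.1 not covered. → 16%.
Line E: transformer → 16.1; rated 550 W → 16.1.1; industrial → 16.1.1.1. Scheduled 3%. Maristan agreement on 16.2.2.2: 16.1.1.1 not covered; Maristan agreement on 16.2.2: 16.1.1.1 not covered; Maristan agreement on 16.2.1.2: 16.1.1.1 not covered. → 3%.
Sum: 34% + 29% + 17% + 16% + 3% = 99%.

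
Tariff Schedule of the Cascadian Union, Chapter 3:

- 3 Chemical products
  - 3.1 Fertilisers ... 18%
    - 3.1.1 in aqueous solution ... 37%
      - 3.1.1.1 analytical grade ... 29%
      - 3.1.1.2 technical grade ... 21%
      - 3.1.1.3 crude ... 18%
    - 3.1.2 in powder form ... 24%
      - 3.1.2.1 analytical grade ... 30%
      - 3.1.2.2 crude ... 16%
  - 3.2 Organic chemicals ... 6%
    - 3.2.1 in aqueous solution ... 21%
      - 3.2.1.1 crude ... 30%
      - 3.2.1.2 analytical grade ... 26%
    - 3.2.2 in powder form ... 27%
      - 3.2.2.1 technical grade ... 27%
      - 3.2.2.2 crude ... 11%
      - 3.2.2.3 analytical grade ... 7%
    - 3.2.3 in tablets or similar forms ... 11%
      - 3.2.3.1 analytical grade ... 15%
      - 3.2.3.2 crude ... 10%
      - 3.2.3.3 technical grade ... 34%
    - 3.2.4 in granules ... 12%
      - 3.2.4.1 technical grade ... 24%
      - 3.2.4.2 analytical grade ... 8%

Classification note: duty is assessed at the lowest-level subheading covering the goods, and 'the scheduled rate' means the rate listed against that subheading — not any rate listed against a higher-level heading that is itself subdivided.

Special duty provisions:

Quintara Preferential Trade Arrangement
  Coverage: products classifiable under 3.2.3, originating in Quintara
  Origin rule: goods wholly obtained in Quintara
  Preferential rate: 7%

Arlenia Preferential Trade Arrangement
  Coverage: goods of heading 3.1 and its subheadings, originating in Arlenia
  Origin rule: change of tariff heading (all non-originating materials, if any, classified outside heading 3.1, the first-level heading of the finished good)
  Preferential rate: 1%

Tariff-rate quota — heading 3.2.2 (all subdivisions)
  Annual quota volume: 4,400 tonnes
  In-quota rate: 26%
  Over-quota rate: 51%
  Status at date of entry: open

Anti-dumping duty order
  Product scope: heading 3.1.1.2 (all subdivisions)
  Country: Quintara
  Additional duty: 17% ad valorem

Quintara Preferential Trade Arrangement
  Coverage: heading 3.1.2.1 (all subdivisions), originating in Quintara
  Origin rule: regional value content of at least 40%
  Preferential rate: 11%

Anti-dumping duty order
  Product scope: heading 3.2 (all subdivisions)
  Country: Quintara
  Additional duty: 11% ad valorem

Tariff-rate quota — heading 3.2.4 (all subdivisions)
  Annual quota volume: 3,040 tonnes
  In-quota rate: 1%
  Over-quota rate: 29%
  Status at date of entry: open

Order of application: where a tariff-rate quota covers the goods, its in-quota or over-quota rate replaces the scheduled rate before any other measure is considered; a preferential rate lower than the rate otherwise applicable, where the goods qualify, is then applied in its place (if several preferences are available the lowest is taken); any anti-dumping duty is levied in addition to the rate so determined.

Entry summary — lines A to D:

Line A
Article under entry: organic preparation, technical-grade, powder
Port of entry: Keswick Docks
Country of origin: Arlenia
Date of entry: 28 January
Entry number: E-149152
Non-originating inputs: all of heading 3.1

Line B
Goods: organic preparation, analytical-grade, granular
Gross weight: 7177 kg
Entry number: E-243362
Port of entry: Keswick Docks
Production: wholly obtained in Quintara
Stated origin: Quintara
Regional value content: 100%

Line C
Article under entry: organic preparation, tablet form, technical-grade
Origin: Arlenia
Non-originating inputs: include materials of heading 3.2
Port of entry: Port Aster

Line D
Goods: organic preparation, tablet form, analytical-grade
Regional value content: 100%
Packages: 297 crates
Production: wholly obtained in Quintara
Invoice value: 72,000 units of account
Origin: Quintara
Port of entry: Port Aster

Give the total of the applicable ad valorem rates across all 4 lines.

90%

Line A: organic → 3.2; powder → 3.2.2; technical-grade → 3.2.2.1. Scheduled 27%. quota on 3.2.2 open → in-quota 26%; Arlenia agreement on 3.1: 3.2.2.1 not covered. → 26%.
Line B: organic → 3.2; granular → 3.2.4; analytical-grade → 3.2.4.2. Scheduled 8%. quota on 3.2.4 open → in-quota 1%; Quintara agreement on 3.2.3: 3.2.4.2 not covered; Quintara agreement on 3.1.2.1: 3.2.4.2 not covered; anti-dumping (Quintara, 3.2): +11%; total 1% + 11% = 12%. → 12%.
Line C: organic → 3.2; tablet form → 3.2.3; technical-grade → 3.2.3.3. Scheduled 34%. Arlenia agreement on 3.1: 3.2.3.3 not covered. → 34%.
Line D: organic → 3.2; tablet form → 3.2.3; analytical-grade → 3.2.3.1. Scheduled 15%. Quintara agreement on 3.2.3: wholly obtained → 7% available; Quintara agreement on 3.1.2.1: 3.2.3.1 not covered; preferential 7%; anti-dumping (Quintara, 3.2): +11%; total 7% + 11% = 18%. → 18%.
Sum: 26% + 12% + 34% + 18% = 90%.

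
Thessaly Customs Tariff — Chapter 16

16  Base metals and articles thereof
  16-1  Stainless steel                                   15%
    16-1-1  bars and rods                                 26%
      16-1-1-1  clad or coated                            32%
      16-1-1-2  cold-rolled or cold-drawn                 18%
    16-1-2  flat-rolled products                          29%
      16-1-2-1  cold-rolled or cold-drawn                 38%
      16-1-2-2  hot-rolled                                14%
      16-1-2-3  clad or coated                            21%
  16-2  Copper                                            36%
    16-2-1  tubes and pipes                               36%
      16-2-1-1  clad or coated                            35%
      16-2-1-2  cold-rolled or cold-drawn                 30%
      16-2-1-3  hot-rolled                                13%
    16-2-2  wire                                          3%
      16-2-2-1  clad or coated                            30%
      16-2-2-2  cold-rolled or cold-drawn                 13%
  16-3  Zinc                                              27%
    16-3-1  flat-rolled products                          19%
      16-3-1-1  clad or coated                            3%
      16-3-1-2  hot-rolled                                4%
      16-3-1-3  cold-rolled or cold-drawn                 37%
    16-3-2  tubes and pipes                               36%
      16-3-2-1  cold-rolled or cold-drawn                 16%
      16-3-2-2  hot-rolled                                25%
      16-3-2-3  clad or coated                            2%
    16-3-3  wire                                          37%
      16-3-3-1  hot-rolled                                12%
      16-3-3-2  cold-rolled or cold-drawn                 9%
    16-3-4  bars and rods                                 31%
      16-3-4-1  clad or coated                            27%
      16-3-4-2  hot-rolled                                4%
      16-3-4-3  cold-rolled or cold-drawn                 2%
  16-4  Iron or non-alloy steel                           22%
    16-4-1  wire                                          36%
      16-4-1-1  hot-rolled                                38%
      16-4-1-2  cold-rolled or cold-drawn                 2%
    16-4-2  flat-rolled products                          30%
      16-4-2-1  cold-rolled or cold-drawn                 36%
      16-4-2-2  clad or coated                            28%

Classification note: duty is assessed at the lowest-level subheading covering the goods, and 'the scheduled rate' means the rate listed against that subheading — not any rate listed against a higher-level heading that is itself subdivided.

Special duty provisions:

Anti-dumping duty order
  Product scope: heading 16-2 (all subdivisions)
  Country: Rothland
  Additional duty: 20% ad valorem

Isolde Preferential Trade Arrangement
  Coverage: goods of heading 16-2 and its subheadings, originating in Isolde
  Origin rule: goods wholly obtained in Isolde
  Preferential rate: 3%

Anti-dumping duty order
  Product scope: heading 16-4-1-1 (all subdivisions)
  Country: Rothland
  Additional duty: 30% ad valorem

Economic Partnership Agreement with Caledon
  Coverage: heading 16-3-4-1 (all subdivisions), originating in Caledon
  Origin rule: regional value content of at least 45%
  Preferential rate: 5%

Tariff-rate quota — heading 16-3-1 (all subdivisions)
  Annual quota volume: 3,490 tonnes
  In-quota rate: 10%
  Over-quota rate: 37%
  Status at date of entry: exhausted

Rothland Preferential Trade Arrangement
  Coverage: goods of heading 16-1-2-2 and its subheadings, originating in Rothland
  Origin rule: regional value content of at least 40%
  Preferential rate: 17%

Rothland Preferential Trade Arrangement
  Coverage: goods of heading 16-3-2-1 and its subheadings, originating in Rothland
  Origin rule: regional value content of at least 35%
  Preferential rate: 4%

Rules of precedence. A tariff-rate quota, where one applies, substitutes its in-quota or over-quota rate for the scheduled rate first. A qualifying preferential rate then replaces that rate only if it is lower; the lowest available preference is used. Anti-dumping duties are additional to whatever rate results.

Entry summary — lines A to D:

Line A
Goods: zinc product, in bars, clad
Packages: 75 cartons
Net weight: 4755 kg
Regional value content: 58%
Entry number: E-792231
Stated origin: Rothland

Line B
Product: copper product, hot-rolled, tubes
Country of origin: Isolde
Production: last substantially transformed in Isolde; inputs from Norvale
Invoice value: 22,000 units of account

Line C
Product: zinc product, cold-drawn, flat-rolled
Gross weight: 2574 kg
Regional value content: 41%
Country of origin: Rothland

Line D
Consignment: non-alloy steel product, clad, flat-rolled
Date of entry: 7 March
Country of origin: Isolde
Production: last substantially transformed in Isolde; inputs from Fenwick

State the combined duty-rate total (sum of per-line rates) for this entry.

Line A: zinc → 16-3; in bars → 16-3-4; clad → 16-3-4-1. Scheduled 27%. Rothland agreement on 16-1-2-2: 16-3-4-1 not covered; Rothland agreement on 16-3-2-1: 16-3-4-1 not covered. → 27%.
Line B: copper → 16-2; tubes → 16-2-1; hot-rolled → 16-2-1-3. Scheduled 13%. Isolde agreement on 16-2: not wholly obtained. → 13%.
Line C: zinc → 16-3; flat-rolled → 16-3-1; cold-drawn → 16-3-1-3. Scheduled 37%. quota on 16-3-1 exhausted → over-quota 37%; Rothland agreement on 16-1-2-2: 16-3-1-3 not covered; Rothland agreement on 16-3-2-1: 16-3-1-3 not covered. → 37%.
Line D: non-alloy steel → 16-4; flat-rolled → 16-4-2; clad → 16-4-2-2. Scheduled 28%. Isolde agreement on 16-2: 16-4-2-2 not covered. → 28%.
Sum: 27% + 13% + 37% + 28% = 105%.

105%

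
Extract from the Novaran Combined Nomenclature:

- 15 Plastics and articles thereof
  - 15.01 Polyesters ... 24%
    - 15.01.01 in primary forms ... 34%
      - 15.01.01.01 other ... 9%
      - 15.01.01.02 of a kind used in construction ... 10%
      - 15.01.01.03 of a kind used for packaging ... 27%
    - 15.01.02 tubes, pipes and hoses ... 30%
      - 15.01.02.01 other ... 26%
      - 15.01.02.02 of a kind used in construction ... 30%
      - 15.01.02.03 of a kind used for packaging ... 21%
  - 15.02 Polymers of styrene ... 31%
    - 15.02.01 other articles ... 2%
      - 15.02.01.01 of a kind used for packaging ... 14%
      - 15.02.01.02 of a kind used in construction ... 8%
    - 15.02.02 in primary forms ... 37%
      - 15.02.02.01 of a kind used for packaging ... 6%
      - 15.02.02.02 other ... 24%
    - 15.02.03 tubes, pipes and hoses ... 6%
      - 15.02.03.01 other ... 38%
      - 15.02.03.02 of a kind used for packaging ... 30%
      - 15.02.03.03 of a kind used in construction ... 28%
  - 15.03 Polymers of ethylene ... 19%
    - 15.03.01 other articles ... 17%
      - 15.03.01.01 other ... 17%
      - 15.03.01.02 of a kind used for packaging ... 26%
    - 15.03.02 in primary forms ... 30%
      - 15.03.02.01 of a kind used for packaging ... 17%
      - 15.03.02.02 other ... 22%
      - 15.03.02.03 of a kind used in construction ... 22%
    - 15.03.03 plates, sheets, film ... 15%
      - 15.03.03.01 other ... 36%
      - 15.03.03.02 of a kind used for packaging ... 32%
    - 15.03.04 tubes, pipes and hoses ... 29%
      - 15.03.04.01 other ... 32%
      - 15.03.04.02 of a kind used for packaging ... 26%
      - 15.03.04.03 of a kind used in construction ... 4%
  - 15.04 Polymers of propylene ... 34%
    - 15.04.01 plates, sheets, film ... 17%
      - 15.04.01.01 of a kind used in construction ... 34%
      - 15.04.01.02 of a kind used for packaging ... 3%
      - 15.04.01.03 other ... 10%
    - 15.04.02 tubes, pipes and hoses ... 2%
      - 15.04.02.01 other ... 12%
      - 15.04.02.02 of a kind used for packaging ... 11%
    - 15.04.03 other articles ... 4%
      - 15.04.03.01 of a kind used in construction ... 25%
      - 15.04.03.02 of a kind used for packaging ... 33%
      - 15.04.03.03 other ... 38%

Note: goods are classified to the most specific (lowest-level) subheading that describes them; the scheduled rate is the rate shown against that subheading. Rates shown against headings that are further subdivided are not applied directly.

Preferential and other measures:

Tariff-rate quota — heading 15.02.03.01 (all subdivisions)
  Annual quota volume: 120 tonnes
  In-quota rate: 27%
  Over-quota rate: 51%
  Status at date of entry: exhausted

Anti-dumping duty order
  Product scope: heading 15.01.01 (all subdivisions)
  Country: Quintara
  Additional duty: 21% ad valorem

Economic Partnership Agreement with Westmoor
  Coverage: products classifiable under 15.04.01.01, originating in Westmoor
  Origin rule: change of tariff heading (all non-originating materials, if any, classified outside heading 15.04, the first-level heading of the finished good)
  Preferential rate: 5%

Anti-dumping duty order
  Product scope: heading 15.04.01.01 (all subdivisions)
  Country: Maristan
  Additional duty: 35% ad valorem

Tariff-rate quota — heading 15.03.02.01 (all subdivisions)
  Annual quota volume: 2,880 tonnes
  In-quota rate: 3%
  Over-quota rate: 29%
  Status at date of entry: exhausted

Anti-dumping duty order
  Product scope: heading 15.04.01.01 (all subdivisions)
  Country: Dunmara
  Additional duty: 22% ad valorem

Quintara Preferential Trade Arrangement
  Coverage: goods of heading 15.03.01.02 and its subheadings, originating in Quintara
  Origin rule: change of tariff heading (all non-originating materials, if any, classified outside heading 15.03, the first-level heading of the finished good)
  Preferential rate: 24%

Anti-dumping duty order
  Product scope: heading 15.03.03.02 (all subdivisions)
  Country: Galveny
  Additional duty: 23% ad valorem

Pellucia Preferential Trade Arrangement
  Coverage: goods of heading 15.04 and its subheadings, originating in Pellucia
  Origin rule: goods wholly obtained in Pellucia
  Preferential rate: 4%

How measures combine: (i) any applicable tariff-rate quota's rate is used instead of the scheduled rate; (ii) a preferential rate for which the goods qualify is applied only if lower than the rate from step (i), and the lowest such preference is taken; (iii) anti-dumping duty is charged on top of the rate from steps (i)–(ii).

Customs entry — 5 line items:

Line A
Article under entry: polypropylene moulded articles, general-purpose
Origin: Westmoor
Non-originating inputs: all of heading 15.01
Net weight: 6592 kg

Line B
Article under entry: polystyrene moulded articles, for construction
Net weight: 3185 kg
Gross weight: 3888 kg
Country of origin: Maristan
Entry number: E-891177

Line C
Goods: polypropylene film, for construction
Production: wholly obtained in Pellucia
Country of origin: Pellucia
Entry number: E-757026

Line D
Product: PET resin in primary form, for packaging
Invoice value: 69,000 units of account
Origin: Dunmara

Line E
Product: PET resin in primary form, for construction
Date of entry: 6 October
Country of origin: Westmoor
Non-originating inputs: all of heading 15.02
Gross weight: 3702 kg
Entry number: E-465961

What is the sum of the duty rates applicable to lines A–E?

Line A: polypropylene → 15.04; moulded articles → 15.04.03; general-purpose → 15.04.03.03. Scheduled 38%. Westmoor agreement on 15.04.01.01: 15.04.03.03 not covered. → 38%.
Line B: polystyrene → 15.02; moulded articles → 15.02.01; for construction → 15.02.01.02. Scheduled 8%. No special measure applies. → 8%.
Line C: polypropylene → 15.04; film → 15.04.01; for construction → 15.04.01.01. Scheduled 34%. Pellucia agreement on 15.04: wholly obtained → 4% available; preferential 4%. → 4%.
Line D: PET → 15.01; resin in primary form → 15.01.01; for packaging → 15.01.01.03. Scheduled 27%. No special measure applies. → 27%.
Line E: PET → 15.01; resin in primary form → 15.01.01; for construction → 15.01.01.02. Scheduled 10%. Westmoor agreement on 15.04.01.01: 15.01.01.02 not covered. → 10%.
Sum: 38% + 8% + 4% + 27% + 10% = 87%.

87%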